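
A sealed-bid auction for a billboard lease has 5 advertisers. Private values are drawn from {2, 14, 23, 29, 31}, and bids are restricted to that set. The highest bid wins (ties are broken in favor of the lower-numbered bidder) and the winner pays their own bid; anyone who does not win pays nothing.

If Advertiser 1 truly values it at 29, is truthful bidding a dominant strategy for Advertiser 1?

Consider the case where Advertiser 2 bids 2, Advertiser 3 bids 2, Advertiser 4 bids 2 and Advertiser 5 bids 2.
Truthful bid 29: wins, pays 29, utility 29 - 29 = 0.
Bid 2 instead: wins, pays 2, utility 29 - 2 = 27.
Since 27 > 0, bidding 2 is strictly better here, so truthful bidding is not dominant.

No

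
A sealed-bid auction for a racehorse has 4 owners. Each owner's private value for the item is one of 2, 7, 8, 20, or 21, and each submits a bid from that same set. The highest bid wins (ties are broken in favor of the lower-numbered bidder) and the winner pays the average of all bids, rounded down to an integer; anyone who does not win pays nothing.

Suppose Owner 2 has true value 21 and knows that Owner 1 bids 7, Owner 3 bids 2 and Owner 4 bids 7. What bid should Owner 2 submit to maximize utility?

Bid 2: loses, pays 0, utility 0.
Bid 7: loses, pays 0, utility 0.
Bid 8: wins, pays 6, utility 21 - 6 = 15.
Bid 20: wins, pays 9, utility 21 - 9 = 12.
Bid 21: wins, pays 9, utility 21 - 9 = 12.
The best choice is 8 with utility 15.

8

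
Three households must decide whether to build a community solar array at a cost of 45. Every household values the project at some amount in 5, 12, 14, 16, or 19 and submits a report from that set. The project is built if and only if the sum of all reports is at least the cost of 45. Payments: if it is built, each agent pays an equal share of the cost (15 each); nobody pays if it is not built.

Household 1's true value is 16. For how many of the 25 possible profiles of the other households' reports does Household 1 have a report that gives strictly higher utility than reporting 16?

5

Others report (12, 14): truth gives 0; report 19 gives 1 > 0. Violating.
Others report (12, 16): truth gives 0; report 19 gives 1 > 0. Violating.
Others report (14, 12): truth gives 0; report 19 gives 1 > 0. Violating.
Others report (14, 14): truth gives 0; report 19 gives 1 > 0. Violating.
Others report (5, 5): truth gives 0; no alternative beats it.
Others report (5, 12): truth gives 0; no alternative beats it.
(Checking all 25 profiles: 5 have a profitable deviation, 20 do not.)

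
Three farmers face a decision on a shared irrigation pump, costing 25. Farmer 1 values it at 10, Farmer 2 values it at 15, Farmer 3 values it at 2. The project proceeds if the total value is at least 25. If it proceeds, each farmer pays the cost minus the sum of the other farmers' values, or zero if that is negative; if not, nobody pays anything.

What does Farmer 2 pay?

13

Total value 27 ≥ cost 25, so the project is built.
The other farmers' values sum to 12.
Cost minus that sum is 25 - 12 = 13.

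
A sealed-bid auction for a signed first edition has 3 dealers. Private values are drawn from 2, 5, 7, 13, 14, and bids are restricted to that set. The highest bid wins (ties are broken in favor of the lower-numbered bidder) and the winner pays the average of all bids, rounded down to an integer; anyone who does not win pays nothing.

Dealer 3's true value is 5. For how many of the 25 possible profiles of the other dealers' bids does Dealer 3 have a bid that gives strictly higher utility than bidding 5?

Others bid (2, 5): truth gives 0; bid 7 gives 1 > 0. Violating.
Others bid (5, 2): truth gives 0; bid 7 gives 1 > 0. Violating.
Others bid (2, 2): truth gives 2; no alternative beats it.
Others bid (2, 7): truth gives 0; no alternative beats it.
(Checking all 25 profiles: 2 have a profitable deviation, 23 do not.)

2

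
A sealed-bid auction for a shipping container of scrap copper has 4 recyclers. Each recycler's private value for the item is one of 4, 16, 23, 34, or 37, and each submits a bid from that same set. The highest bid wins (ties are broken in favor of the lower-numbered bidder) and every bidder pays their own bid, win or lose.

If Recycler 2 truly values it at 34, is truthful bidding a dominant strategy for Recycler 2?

No

Consider the case where Recycler 1 bids 4, Recycler 3 bids 4 and Recycler 4 bids 4.
Truthful bid 34: wins, pays 34, utility 34 - 34 = 0.
Bid 16 instead: wins, pays 16, utility 34 - 16 = 18.
Since 18 > 0, bidding 16 is strictly better here, so truthful bidding is not dominant.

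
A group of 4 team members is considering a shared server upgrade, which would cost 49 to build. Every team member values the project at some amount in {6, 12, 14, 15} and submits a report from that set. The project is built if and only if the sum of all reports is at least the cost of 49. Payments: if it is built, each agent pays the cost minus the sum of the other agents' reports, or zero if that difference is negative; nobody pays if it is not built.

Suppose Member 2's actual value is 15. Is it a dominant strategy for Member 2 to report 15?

Check each profile of the others' reports and compare truth against every alternative report.
Others report (15, 15, 15): truth gives 11, best alternative gives 11.
Others report (14, 15, 15): truth gives 10, best alternative gives 10.
Others report (15, 14, 15): truth gives 10, best alternative gives 10.
Others report (15, 15, 14): truth gives 10, best alternative gives 10.
Others report (14, 14, 15): truth gives 9, best alternative gives 9.
Others report (14, 15, 14): truth gives 9, best alternative gives 9.
(Remaining 58 profiles checked similarly; truth is weakly best in each.)
In every case the truthful report is at least as good as any alternative, so it is a dominant strategy.

Yes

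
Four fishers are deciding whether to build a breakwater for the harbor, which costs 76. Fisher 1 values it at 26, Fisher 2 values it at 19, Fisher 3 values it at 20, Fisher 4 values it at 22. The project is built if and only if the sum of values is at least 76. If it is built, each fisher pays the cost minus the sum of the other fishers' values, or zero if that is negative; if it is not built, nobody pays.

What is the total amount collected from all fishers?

Total value 87 ≥ cost 76, so it is built.
Fisher 1: others sum to 61; max(0, 76 - 61) = 15.
Fisher 2: others sum to 68; max(0, 76 - 68) = 8.
Fisher 3: others sum to 67; max(0, 76 - 67) = 9.
Fisher 4: others sum to 65; max(0, 76 - 65) = 11.
Total collected = 15 + 8 + 9 + 11 = 43.

43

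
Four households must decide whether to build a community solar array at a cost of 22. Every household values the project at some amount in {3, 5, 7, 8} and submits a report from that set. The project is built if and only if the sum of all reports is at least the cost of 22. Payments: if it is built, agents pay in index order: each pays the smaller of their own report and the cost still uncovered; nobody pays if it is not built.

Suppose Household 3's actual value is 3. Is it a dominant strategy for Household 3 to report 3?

Yes

Check each profile of the others' reports and compare truth against every alternative report.
Others report (3, 7, 7): truth gives 0, best alternative gives -2.
Others report (3, 7, 8): truth gives 0, best alternative gives -2.
Others report (3, 8, 7): truth gives 0, best alternative gives -2.
Others report (3, 8, 8): truth gives 0, best alternative gives -2.
Others report (5, 5, 7): truth gives 0, best alternative gives -2.
Others report (5, 5, 8): truth gives 0, best alternative gives -2.
(Remaining 58 profiles checked similarly; truth is weakly best in each.)
In every case the truthful report is at least as good as any alternative, so it is a dominant strategy.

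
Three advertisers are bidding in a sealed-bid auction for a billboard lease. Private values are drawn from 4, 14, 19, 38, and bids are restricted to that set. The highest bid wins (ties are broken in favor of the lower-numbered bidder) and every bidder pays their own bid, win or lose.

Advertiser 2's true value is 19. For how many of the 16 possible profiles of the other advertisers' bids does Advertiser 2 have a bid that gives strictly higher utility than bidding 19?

12

Others bid (4, 4): truth gives 0; bid 14 gives 5 > 0. Violating.
Others bid (4, 14): truth gives 0; bid 14 gives 5 > 0. Violating.
Others bid (4, 38): truth gives -19; bid 4 gives -4 > -19. Violating.
Others bid (14, 38): truth gives -19; bid 4 gives -4 > -19. Violating.
Others bid (4, 19): truth gives 0; no alternative beats it.
Others bid (14, 4): truth gives 0; no alternative beats it.
(Checking all 16 profiles: 12 have a profitable deviation, 4 do not.)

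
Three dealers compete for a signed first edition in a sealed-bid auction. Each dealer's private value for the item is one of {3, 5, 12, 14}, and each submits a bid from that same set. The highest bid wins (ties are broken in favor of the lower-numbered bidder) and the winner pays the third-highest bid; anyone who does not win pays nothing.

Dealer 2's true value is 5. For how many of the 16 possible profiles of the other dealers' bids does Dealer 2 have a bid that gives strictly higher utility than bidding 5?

Others bid (3, 12): truth gives 0; bid 12 gives 2 > 0. Violating.
Others bid (3, 14): truth gives 0; bid 14 gives 2 > 0. Violating.
Others bid (5, 3): truth gives 0; bid 12 gives 2 > 0. Violating.
Others bid (12, 3): truth gives 0; bid 14 gives 2 > 0. Violating.
Others bid (3, 3): truth gives 2; no alternative beats it.
Others bid (3, 5): truth gives 2; no alternative beats it.
(Checking all 16 profiles: 4 have a profitable deviation, 12 do not.)

4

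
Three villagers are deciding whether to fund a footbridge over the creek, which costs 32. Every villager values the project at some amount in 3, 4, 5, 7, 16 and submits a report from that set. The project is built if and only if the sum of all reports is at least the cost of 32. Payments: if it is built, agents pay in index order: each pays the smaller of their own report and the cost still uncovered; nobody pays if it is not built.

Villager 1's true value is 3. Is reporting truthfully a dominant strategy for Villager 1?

Check each profile of the others' reports and compare truth against every alternative report.
Others report (16, 16): truth gives 0, best alternative gives -1.
Others report (3, 3): truth gives 0, best alternative gives 0.
Others report (3, 4): truth gives 0, best alternative gives 0.
Others report (3, 5): truth gives 0, best alternative gives 0.
Others report (3, 7): truth gives 0, best alternative gives 0.
Others report (3, 16): truth gives 0, best alternative gives 0.
(Remaining 19 profiles checked similarly; truth is weakly best in each.)
In every case the truthful report is at least as good as any alternative, so it is a dominant strategy.

Yes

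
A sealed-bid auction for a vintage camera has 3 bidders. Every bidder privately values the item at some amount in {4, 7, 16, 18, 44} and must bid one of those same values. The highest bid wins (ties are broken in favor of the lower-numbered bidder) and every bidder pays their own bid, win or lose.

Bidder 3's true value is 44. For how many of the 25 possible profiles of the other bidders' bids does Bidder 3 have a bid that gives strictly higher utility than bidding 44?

18

Others bid (4, 4): truth gives 0; bid 7 gives 37 > 0. Violating.
Others bid (4, 7): truth gives 0; bid 16 gives 28 > 0. Violating.
Others bid (4, 16): truth gives 0; bid 18 gives 26 > 0. Violating.
Others bid (4, 44): truth gives -44; bid 4 gives -4 > -44. Violating.
Others bid (4, 18): truth gives 0; no alternative beats it.
Others bid (7, 18): truth gives 0; no alternative beats it.
(Checking all 25 profiles: 18 have a profitable deviation, 7 do not.)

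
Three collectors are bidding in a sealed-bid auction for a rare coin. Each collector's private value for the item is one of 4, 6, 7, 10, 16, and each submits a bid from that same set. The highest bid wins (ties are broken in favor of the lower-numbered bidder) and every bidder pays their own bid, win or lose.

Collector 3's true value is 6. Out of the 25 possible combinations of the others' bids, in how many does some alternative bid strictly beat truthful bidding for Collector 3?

24

Others bid (4, 6): truth gives -6; bid 7 gives -1 > -6. Violating.
Others bid (4, 7): truth gives -6; bid 4 gives -4 > -6. Violating.
Others bid (4, 10): truth gives -6; bid 4 gives -4 > -6. Violating.
Others bid (4, 16): truth gives -6; bid 4 gives -4 > -6. Violating.
Others bid (4, 4): truth gives 0; no alternative beats it.
(Checking all 25 profiles: 24 have a profitable deviation, 1 does not.)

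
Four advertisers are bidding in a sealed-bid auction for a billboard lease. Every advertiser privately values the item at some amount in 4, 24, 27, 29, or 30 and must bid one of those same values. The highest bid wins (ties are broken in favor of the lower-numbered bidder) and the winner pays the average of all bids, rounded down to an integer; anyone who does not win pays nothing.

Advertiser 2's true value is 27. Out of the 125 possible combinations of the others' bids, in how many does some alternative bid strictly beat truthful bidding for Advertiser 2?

Others bid (4, 4, 29): truth gives 0; bid 29 gives 11 > 0. Violating.
Others bid (4, 4, 30): truth gives 0; bid 30 gives 10 > 0. Violating.
Others bid (4, 24, 29): truth gives 0; bid 29 gives 6 > 0. Violating.
Others bid (4, 24, 30): truth gives 0; bid 30 gives 5 > 0. Violating.
Others bid (4, 4, 4): truth gives 18; no alternative beats it.
Others bid (4, 4, 24): truth gives 13; no alternative beats it.
(Checking all 125 profiles: 44 have a profitable deviation, 81 do not.)

44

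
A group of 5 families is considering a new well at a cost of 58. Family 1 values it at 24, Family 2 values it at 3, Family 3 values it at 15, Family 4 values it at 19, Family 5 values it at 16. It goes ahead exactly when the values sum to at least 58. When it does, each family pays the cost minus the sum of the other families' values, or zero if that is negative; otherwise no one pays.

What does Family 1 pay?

Total value 77 ≥ cost 58, so the project is built.
The other families' values sum to 53.
Cost minus that sum is 58 - 53 = 5.

5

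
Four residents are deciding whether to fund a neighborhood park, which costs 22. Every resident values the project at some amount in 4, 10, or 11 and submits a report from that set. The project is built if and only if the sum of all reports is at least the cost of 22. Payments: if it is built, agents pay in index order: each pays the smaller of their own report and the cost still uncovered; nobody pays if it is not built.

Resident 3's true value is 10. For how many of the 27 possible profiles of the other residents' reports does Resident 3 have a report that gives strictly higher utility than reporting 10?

14

Others report (4, 4, 10): truth gives 0; report 4 gives 6 > 0. Violating.
Others report (4, 4, 11): truth gives 0; report 4 gives 6 > 0. Violating.
Others report (4, 10, 4): truth gives 2; report 4 gives 6 > 2. Violating.
Others report (4, 10, 10): truth gives 2; report 4 gives 6 > 2. Violating.
Others report (4, 4, 4): truth gives 0; no alternative beats it.
Others report (10, 10, 4): truth gives 8; no alternative beats it.
(Checking all 27 profiles: 14 have a profitable deviation, 13 do not.)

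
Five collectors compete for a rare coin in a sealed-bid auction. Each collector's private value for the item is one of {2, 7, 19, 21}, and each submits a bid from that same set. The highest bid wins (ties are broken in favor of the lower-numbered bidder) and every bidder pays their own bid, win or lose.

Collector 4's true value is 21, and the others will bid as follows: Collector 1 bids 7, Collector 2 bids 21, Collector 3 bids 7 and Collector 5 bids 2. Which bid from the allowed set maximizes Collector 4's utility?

Bid 2: loses but pays 2, utility -2.
Bid 7: loses but pays 7, utility -7.
Bid 19: loses but pays 19, utility -19.
Bid 21: loses but pays 21, utility -21.
The best choice is 2 with utility -2.

2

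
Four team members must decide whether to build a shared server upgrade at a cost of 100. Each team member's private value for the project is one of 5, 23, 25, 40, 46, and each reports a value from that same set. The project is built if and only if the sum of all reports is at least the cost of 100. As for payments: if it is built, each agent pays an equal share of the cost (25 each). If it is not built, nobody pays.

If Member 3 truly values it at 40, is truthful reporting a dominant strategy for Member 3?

Consider the case where Member 1 reports 5, Member 2 reports 5 and Member 4 reports 46.
Truthful report 40: project not built, utility 0.
Report 46 instead: project built, pays 25, utility 40 - 25 = 15.
Since 15 > 0, reporting 46 is strictly better here, so truthful reporting is not dominant.

No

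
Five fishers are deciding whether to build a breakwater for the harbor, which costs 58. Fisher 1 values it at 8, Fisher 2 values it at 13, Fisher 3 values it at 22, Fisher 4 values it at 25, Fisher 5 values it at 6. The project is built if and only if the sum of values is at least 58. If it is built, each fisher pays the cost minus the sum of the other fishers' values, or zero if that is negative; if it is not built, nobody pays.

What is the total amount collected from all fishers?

15

Total value 74 ≥ cost 58, so it is built.
Fisher 1: others sum to 66; max(0, 58 - 66) = 0.
Fisher 2: others sum to 61; max(0, 58 - 61) = 0.
Fisher 3: others sum to 52; max(0, 58 - 52) = 6.
Fisher 4: others sum to 49; max(0, 58 - 49) = 9.
Fisher 5: others sum to 68; max(0, 58 - 68) = 0.
Total collected = 0 + 0 + 6 + 9 + 0 = 15.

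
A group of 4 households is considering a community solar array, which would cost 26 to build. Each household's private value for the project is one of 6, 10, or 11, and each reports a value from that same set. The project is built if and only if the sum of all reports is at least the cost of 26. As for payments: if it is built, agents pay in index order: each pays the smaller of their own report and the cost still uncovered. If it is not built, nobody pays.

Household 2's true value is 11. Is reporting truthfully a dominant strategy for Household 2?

No

Consider the case where Household 1 reports 6, Household 3 reports 6 and Household 4 reports 6.
Truthful report 11: project built, pays 11, utility 11 - 11 = 0.
Report 10 instead: project built, pays 10, utility 11 - 10 = 1.
Since 1 > 0, reporting 10 is strictly better here, so truthful reporting is not dominant.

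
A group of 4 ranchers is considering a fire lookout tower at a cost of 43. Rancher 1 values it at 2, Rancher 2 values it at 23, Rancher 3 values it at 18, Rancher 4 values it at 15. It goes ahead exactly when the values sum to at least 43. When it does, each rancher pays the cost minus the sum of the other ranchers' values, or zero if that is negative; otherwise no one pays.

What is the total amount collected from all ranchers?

11

Total value 58 ≥ cost 43, so it is built.
Rancher 1: others sum to 56; max(0, 43 - 56) = 0.
Rancher 2: others sum to 35; max(0, 43 - 35) = 8.
Rancher 3: others sum to 40; max(0, 43 - 40) = 3.
Rancher 4: others sum to 43; max(0, 43 - 43) = 0.
Total collected = 0 + 8 + 3 + 0 = 11.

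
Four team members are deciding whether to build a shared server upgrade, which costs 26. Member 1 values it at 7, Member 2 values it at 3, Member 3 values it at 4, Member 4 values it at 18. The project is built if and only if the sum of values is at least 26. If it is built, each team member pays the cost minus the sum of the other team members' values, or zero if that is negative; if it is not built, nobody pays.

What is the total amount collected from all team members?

13

Total value 32 ≥ cost 26, so it is built.
Member 1: others sum to 25; max(0, 26 - 25) = 1.
Member 2: others sum to 29; max(0, 26 - 29) = 0.
Member 3: others sum to 28; max(0, 26 - 28) = 0.
Member 4: others sum to 14; max(0, 26 - 14) = 12.
Total collected = 1 + 0 + 0 + 12 = 13.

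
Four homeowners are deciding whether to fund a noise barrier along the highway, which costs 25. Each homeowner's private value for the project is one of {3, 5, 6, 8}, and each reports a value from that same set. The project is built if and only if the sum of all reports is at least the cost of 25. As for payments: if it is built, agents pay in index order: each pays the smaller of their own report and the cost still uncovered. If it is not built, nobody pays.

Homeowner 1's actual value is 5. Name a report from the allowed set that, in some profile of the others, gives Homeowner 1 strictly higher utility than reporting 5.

Suppose Homeowner 2 reports 6, Homeowner 3 reports 8 and Homeowner 4 reports 8.
Report 5: project built, pays 5, utility 5 - 5 = 0.
Report 3: project built, pays 3, utility 5 - 3 = 2.
So reporting 3 beats truth here (2 > 0).

3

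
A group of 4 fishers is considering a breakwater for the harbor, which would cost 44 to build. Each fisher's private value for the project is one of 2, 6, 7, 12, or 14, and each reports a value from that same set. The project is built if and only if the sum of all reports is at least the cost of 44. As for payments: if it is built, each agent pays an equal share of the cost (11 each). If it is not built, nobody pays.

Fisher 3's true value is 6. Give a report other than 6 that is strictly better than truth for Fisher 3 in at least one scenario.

2

Suppose Fisher 1 reports 12, Fisher 2 reports 12 and Fisher 4 reports 14.
Report 6: project built, pays 11, utility 6 - 11 = -5.
Report 2: project not built, utility 0.
So reporting 2 beats truth here (0 > -5).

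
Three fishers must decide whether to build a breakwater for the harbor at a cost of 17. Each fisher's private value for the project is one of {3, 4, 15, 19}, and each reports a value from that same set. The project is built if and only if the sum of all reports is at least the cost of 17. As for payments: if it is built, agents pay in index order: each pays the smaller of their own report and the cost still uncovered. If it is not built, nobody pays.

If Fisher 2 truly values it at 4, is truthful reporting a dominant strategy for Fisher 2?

Consider the case where Fisher 1 reports 3 and Fisher 3 reports 15.
Truthful report 4: project built, pays 4, utility 4 - 4 = 0.
Report 3 instead: project built, pays 3, utility 4 - 3 = 1.
Since 1 > 0, reporting 3 is strictly better here, so truthful reporting is not dominant.

No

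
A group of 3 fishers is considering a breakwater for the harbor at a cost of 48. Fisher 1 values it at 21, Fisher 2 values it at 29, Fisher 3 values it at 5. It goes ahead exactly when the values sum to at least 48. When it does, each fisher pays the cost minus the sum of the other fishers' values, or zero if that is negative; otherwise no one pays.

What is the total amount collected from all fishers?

36

Total value 55 ≥ cost 48, so it is built.
Fisher 1: others sum to 34; max(0, 48 - 34) = 14.
Fisher 2: others sum to 26; max(0, 48 - 26) = 22.
Fisher 3: others sum to 50; max(0, 48 - 50) = 0.
Total collected = 14 + 22 + 0 = 36.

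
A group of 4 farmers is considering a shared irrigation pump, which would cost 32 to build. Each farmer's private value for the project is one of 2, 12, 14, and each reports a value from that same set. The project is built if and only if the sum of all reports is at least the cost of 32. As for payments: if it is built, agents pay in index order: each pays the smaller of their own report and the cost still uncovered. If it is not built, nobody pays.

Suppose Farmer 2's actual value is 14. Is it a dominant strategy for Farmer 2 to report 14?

No

Consider the case where Farmer 1 reports 2, Farmer 3 reports 12 and Farmer 4 reports 12.
Truthful report 14: project built, pays 14, utility 14 - 14 = 0.
Report 12 instead: project built, pays 12, utility 14 - 12 = 2.
Since 2 > 0, reporting 12 is strictly better here, so truthful reporting is not dominant.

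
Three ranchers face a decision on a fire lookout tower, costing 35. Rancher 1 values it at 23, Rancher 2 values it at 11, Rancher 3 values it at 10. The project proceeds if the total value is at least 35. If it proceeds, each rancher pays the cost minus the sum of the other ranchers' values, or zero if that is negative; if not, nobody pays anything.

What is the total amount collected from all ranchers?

Total value 44 ≥ cost 35, so it is built.
Rancher 1: others sum to 21; max(0, 35 - 21) = 14.
Rancher 2: others sum to 33; max(0, 35 - 33) = 2.
Rancher 3: others sum to 34; max(0, 35 - 34) = 1.
Total collected = 14 + 2 + 1 = 17.

17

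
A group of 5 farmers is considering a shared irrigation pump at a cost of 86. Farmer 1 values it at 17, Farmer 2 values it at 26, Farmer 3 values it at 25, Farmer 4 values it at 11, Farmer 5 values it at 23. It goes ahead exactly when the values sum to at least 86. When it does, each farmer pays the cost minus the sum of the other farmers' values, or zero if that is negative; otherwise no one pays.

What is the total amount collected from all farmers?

27

Total value 102 ≥ cost 86, so it is built.
Farmer 1: others sum to 85; max(0, 86 - 85) = 1.
Farmer 2: others sum to 76; max(0, 86 - 76) = 10.
Farmer 3: others sum to 77; max(0, 86 - 77) = 9.
Farmer 4: others sum to 91; max(0, 86 - 91) = 0.
Farmer 5: others sum to 79; max(0, 86 - 79) = 7.
Total collected = 1 + 10 + 9 + 0 + 7 = 27.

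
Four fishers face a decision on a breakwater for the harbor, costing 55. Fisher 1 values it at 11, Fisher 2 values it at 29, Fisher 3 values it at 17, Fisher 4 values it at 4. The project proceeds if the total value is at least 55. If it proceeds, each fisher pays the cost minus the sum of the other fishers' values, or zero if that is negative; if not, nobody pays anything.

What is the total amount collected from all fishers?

39

Total value 61 ≥ cost 55, so it is built.
Fisher 1: others sum to 50; max(0, 55 - 50) = 5.
Fisher 2: others sum to 32; max(0, 55 - 32) = 23.
Fisher 3: others sum to 44; max(0, 55 - 44) = 11.
Fisher 4: others sum to 57; max(0, 55 - 57) = 0.
Total collected = 5 + 23 + 11 + 0 = 39.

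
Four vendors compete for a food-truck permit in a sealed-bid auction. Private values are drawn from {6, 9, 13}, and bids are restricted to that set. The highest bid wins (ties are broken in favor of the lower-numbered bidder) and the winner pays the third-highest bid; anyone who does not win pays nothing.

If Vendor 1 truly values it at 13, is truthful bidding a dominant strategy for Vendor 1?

Yes

Check each profile of the others' bids and compare truth against every alternative bid.
Others bid (6, 6, 13): truth gives 7, best alternative gives 0.
Others bid (6, 13, 6): truth gives 7, best alternative gives 0.
Others bid (13, 6, 6): truth gives 7, best alternative gives 0.
Others bid (6, 9, 13): truth gives 4, best alternative gives 0.
Others bid (6, 13, 9): truth gives 4, best alternative gives 0.
Others bid (9, 6, 13): truth gives 4, best alternative gives 0.
(Remaining 21 profiles checked similarly; truth is weakly best in each.)
In every case the truthful bid is at least as good as any alternative, so it is a dominant strategy.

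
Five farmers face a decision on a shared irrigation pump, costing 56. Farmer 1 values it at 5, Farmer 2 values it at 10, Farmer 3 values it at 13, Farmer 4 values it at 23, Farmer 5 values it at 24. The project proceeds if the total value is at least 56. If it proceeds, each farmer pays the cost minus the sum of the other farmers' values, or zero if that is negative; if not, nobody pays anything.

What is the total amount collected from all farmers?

Total value 75 ≥ cost 56, so it is built.
Farmer 1: others sum to 70; max(0, 56 - 70) = 0.
Farmer 2: others sum to 65; max(0, 56 - 65) = 0.
Farmer 3: others sum to 62; max(0, 56 - 62) = 0.
Farmer 4: others sum to 52; max(0, 56 - 52) = 4.
Farmer 5: others sum to 51; max(0, 56 - 51) = 5.
Total collected = 0 + 0 + 0 + 4 + 5 = 9.

9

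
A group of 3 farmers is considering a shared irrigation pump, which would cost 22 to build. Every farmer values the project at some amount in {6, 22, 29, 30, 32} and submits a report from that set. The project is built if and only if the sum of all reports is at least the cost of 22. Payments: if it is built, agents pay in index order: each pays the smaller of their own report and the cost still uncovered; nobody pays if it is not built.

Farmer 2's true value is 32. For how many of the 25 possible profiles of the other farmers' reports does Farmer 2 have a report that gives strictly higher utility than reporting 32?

Others report (6, 22): truth gives 16; report 6 gives 26 > 16. Violating.
Others report (6, 29): truth gives 16; report 6 gives 26 > 16. Violating.
Others report (6, 30): truth gives 16; report 6 gives 26 > 16. Violating.
Others report (6, 32): truth gives 16; report 6 gives 26 > 16. Violating.
Others report (6, 6): truth gives 16; no alternative beats it.
Others report (22, 6): truth gives 32; no alternative beats it.
(Checking all 25 profiles: 4 have a profitable deviation, 21 do not.)

4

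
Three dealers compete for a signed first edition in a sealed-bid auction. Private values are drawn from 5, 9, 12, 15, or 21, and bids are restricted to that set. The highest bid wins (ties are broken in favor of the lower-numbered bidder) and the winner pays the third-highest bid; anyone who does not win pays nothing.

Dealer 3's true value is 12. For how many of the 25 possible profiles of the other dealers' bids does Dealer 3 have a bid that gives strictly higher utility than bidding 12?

Others bid (5, 12): truth gives 0; bid 15 gives 7 > 0. Violating.
Others bid (5, 15): truth gives 0; bid 21 gives 7 > 0. Violating.
Others bid (9, 12): truth gives 0; bid 15 gives 3 > 0. Violating.
Others bid (9, 15): truth gives 0; bid 21 gives 3 > 0. Violating.
Others bid (5, 5): truth gives 7; no alternative beats it.
Others bid (5, 9): truth gives 7; no alternative beats it.
(Checking all 25 profiles: 8 have a profitable deviation, 17 do not.)

8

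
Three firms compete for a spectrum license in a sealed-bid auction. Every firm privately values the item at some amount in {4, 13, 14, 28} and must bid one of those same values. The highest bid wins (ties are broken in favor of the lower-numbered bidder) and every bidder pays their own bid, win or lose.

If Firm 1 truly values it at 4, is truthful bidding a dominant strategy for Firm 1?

Yes

Check each profile of the others' bids and compare truth against every alternative bid.
Others bid (4, 4): truth gives 0, best alternative gives -9.
Others bid (4, 28): truth gives -4, best alternative gives -13.
Others bid (13, 28): truth gives -4, best alternative gives -13.
Others bid (14, 28): truth gives -4, best alternative gives -13.
Others bid (28, 4): truth gives -4, best alternative gives -13.
Others bid (28, 13): truth gives -4, best alternative gives -13.
(Remaining 10 profiles checked similarly; truth is weakly best in each.)
In every case the truthful bid is at least as good as any alternative, so it is a dominant strategy.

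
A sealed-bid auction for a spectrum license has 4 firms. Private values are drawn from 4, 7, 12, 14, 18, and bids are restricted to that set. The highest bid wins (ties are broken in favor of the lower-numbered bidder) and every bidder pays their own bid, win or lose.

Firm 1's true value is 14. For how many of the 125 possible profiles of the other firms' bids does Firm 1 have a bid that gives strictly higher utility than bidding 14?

88

Others bid (4, 4, 4): truth gives 0; bid 4 gives 10 > 0. Violating.
Others bid (4, 4, 7): truth gives 0; bid 7 gives 7 > 0. Violating.
Others bid (4, 4, 12): truth gives 0; bid 12 gives 2 > 0. Violating.
Others bid (4, 4, 18): truth gives -14; bid 4 gives -4 > -14. Violating.
Others bid (4, 4, 14): truth gives 0; no alternative beats it.
Others bid (4, 7, 14): truth gives 0; no alternative beats it.
(Checking all 125 profiles: 88 have a profitable deviation, 37 do not.)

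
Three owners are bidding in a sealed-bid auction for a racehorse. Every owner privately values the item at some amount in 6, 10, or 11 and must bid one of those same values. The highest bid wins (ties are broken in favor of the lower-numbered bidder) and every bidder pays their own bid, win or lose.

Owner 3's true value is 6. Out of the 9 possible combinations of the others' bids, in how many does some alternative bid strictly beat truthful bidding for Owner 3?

4

Others bid (6, 6): truth gives -6; bid 10 gives -4 > -6. Violating.
Others bid (6, 10): truth gives -6; bid 11 gives -5 > -6. Violating.
Others bid (10, 6): truth gives -6; bid 11 gives -5 > -6. Violating.
Others bid (10, 10): truth gives -6; bid 11 gives -5 > -6. Violating.
Others bid (6, 11): truth gives -6; no alternative beats it.
Others bid (10, 11): truth gives -6; no alternative beats it.
(Checking all 9 profiles: 4 have a profitable deviation, 5 do not.)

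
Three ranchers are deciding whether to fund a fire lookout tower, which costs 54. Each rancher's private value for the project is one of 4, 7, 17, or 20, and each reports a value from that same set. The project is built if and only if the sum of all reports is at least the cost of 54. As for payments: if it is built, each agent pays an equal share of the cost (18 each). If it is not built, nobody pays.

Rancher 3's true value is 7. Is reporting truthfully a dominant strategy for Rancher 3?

Check each profile of the others' reports and compare truth against every alternative report.
Others report (4, 4): truth gives 0, best alternative gives 0.
Others report (4, 7): truth gives 0, best alternative gives 0.
Others report (4, 17): truth gives 0, best alternative gives 0.
Others report (4, 20): truth gives 0, best alternative gives 0.
Others report (7, 4): truth gives 0, best alternative gives 0.
Others report (7, 7): truth gives 0, best alternative gives 0.
(Remaining 10 profiles checked similarly; truth is weakly best in each.)
In every case the truthful report is at least as good as any alternative, so it is a dominant strategy.

Yes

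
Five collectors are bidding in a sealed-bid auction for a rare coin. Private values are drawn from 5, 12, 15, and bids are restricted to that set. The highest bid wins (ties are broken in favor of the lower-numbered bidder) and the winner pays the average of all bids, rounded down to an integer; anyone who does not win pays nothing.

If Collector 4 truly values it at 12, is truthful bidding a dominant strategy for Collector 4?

No

Consider the case where Collector 1 bids 5, Collector 2 bids 5, Collector 3 bids 5 and Collector 5 bids 15.
Truthful bid 12: loses, pays 0, utility 0.
Bid 15 instead: wins, pays 9, utility 12 - 9 = 3.
Since 3 > 0, bidding 15 is strictly better here, so truthful bidding is not dominant.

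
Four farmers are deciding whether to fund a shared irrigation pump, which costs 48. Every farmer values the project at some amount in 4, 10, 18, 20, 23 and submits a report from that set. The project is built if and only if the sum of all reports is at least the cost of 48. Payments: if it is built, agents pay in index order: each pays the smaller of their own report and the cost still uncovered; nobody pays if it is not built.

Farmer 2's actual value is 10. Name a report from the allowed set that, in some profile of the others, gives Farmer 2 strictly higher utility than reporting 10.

Suppose Farmer 1 reports 4, Farmer 3 reports 18 and Farmer 4 reports 23.
Report 10: project built, pays 10, utility 10 - 10 = 0.
Report 4: project built, pays 4, utility 10 - 4 = 6.
So reporting 4 beats truth here (6 > 0).

4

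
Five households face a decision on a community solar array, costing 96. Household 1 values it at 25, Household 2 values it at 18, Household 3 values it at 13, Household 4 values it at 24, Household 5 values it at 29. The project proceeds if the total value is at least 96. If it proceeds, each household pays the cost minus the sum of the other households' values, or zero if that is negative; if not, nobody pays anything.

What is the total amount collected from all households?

Total value 109 ≥ cost 96, so it is built.
Household 1: others sum to 84; max(0, 96 - 84) = 12.
Household 2: others sum to 91; max(0, 96 - 91) = 5.
Household 3: others sum to 96; max(0, 96 - 96) = 0.
Household 4: others sum to 85; max(0, 96 - 85) = 11.
Household 5: others sum to 80; max(0, 96 - 80) = 16.
Total collected = 12 + 5 + 0 + 11 + 16 = 44.

44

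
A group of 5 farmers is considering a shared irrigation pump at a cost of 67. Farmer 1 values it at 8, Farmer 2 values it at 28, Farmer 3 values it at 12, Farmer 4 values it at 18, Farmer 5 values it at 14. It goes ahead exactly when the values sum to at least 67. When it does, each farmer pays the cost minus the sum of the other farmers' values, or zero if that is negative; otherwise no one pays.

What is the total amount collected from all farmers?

21

Total value 80 ≥ cost 67, so it is built.
Farmer 1: others sum to 72; max(0, 67 - 72) = 0.
Farmer 2: others sum to 52; max(0, 67 - 52) = 15.
Farmer 3: others sum to 68; max(0, 67 - 68) = 0.
Farmer 4: others sum to 62; max(0, 67 - 62) = 5.
Farmer 5: others sum to 66; max(0, 67 - 66) = 1.
Total collected = 0 + 15 + 0 + 5 + 1 = 21.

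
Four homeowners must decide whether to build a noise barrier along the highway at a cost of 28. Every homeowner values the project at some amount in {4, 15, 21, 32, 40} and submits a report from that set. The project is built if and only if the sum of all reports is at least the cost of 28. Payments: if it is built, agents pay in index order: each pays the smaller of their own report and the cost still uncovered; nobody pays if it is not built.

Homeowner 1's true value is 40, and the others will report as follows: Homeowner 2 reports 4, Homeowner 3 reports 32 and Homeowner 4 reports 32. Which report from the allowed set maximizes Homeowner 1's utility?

4

Report 4: project built, pays 4, utility 40 - 4 = 36.
Report 15: project built, pays 15, utility 40 - 15 = 25.
Report 21: project built, pays 21, utility 40 - 21 = 19.
Report 32: project built, pays 28, utility 40 - 28 = 12.
Report 40: project built, pays 28, utility 40 - 28 = 12.
The best choice is 4 with utility 36.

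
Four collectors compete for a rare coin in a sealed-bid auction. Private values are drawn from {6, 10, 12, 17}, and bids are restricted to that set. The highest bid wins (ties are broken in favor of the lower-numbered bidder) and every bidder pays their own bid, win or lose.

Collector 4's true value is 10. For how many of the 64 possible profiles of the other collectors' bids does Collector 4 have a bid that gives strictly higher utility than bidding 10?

63

Others bid (6, 6, 10): truth gives -10; bid 12 gives -2 > -10. Violating.
Others bid (6, 6, 12): truth gives -10; bid 6 gives -6 > -10. Violating.
Others bid (6, 6, 17): truth gives -10; bid 6 gives -6 > -10. Violating.
Others bid (6, 10, 6): truth gives -10; bid 12 gives -2 > -10. Violating.
Others bid (6, 6, 6): truth gives 0; no alternative beats it.
(Checking all 64 profiles: 63 have a profitable deviation, 1 does not.)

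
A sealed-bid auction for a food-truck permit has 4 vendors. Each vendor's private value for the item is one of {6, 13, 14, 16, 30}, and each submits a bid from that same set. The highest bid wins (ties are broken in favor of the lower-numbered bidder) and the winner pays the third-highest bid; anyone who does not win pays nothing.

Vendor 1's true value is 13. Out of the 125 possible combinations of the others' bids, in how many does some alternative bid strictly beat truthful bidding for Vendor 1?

9

Others bid (6, 6, 14): truth gives 0; bid 14 gives 7 > 0. Violating.
Others bid (6, 6, 16): truth gives 0; bid 16 gives 7 > 0. Violating.
Others bid (6, 6, 30): truth gives 0; bid 30 gives 7 > 0. Violating.
Others bid (6, 14, 6): truth gives 0; bid 14 gives 7 > 0. Violating.
Others bid (6, 6, 6): truth gives 7; no alternative beats it.
Others bid (6, 6, 13): truth gives 7; no alternative beats it.
(Checking all 125 profiles: 9 have a profitable deviation, 116 do not.)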